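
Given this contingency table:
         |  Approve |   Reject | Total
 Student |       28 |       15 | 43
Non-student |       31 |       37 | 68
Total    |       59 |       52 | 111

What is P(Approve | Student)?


P(Approve | Student) = 28/(28+15) = 28/43

P(Approve|Student) = 28/43 ≈ 65.12%


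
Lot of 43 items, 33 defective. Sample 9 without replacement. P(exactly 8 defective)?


Hypergeometric: C(33,8)×C(10,1)/C(43,9)
= 13884156×10/563921995 = 2136024/8675723

P(X=8) = 2136024/8675723 ≈ 24.62%


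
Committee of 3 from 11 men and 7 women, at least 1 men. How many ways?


Count by #men:
  1M,2W: C(11,1)×C(7,2)=231
  2M,1W: C(11,2)×C(7,1)=385
  3M,0W: C(11,3)×C(7,0)=165
Total = 781

781


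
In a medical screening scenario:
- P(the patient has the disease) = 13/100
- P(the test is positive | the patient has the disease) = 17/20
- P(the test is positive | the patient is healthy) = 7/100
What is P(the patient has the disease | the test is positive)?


Using Bayes' theorem:
P(A|B) = P(B|A)·P(A) / P(B)

P(the test is positive) = 17/20 × 13/100 + 7/100 × 87/100
= 221/2000 + 609/10000 = 857/5000

P(the patient has the disease|the test is positive) = (221/2000) / (857/5000) = 1105/1714

P(the patient has the disease|the test is positive) = 1105/1714 ≈ 64.47%


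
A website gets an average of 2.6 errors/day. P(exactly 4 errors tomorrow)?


Poisson(λ=2.6): P(X=4) = e^(-λ)×λ^k/k!
= e^(-2.6) × 2.6^4 / 4!
≈ 0.07427357821 × 45.6976 / 24 ≈ 0.141422

P(X=4) ≈ 0.141422 ≈ 14.14%


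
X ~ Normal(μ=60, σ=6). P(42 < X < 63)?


z₁=(42-60)/6=-3.0, z₂=(63-60)/6=0.5
P = Φ(0.5) - Φ(-3.0) = 0.691462 - 0.001350 = 0.690112 ≈ 0.6901

P(42 < X < 63) ≈ 0.6901


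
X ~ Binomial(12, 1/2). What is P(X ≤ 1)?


P(X ≤ 1) = Σ P(X=i) for i=0..1
P(X=0) = 1/4096
P(X=1) = 3/1024
Sum = 13/4096

P(X ≤ 1) = 13/4096 ≈ 0.32%


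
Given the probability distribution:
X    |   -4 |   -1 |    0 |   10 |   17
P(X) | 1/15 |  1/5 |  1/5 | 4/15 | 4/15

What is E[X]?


E[X] = Σ x·P(X=x)
= (-4)×(1/15) + (-1)×(1/5) + (0)×(1/5) + (10)×(4/15) + (17)×(4/15)
= 101/15

E[X] = 101/15


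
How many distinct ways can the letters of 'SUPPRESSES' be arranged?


Letters: 10, freq: {'S': 4, 'U': 1, 'P': 2, 'R': 1, 'E': 2}
10!/(4!×1!×2!×1!×2!) = 3628800/96 = 37800

37800


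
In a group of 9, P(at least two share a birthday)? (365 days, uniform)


P(all different) = Π(365-i)/365 for i=0..8
= 0.905376
P(match) = 1 - 0.905376 = 0.094624

P ≈ 0.0946 ≈ 9.46%


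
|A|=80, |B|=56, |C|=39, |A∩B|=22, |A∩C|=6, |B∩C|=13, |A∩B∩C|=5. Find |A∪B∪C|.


|A∪B∪C| = 80+56+39-22-6-13+5 = 139

|A∪B∪C| = 139


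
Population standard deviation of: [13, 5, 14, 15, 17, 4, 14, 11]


Mean = 93/8
  (13-93/8)²=121/64
  (5-93/8)²=2809/64
  (14-93/8)²=361/64
  (15-93/8)²=729/64
  (17-93/8)²=1849/64
  (4-93/8)²=3721/64
  (14-93/8)²=361/64
  (11-93/8)²=25/64
Σ(x-μ)² = 1247/8
σ² = (1247/8)/8 = 1247/64

σ = √(1247/64) ≈ 4.4141


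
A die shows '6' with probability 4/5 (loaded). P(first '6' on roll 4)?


Geometric: P(X=4) = (1-p)^(k-1)×p = (1/5)^3×4/5 = 4/625

P(X=4) = 4/625 ≈ 0.64%


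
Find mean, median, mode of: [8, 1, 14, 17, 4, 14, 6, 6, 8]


Sorted: [1, 4, 6, 6, 8, 8, 14, 14, 17]
Mean = 78/9 = 26/3
Median = 8
Freq: {8: 2, 1: 1, 14: 2, 17: 1, 4: 1, 6: 2}
Mode: [6, 8, 14]

Mean=26/3, Median=8, Mode=[6, 8, 14]


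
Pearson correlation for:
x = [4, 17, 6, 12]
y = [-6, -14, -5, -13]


n=4, Σx=39, Σy=-38, Σxy=-448, Σx²=485, Σy²=426
r = (4×(-448) - 39×(-38))/√((4×485 - 39²)(4×426 - (-38)²))
= -310/√(419×260) = -310/√108940 ≈ -310/330.0606 ≈ -0.9392

r ≈ -0.9392


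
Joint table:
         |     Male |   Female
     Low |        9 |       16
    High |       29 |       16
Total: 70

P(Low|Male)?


P(Low|Male) = 9/(9+29) = 9/38

P = 9/38 ≈ 23.68%


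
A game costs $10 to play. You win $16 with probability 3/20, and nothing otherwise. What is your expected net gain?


E[gain] = (16-10)×3/20 + (-10)×17/20
= 9/10 - 17/2 = -38/5

Expected net gain = $-38/5 ≈ $-7.60


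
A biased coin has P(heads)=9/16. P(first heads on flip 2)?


Geometric: P(X=2) = (1-p)^(k-1)×p = (7/16)^1×9/16 = 63/256

P(X=2) = 63/256 ≈ 24.61%


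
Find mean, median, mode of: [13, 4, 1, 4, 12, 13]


Sorted: [1, 4, 4, 12, 13, 13]
Mean = 47/6
Median = 8
Freq: {13: 2, 4: 2, 1: 1, 12: 1}
Mode: [4, 13]

Mean=47/6, Median=8, Mode=[4, 13]


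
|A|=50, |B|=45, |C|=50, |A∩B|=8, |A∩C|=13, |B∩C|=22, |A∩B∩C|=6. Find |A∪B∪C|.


|A∪B∪C| = 50+45+50-8-13-22+6 = 108

|A∪B∪C| = 108


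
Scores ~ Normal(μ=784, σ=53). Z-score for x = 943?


z = (x - μ)/σ = (943 - 784)/53 = 3.0

z = 3.0


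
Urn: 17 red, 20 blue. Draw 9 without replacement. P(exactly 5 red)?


Hypergeometric: C(17,5)×C(20,4)/C(37,9)
= 6188×4845/124403620 = 88179/365893

P(X=5) = 88179/365893 ≈ 24.10%


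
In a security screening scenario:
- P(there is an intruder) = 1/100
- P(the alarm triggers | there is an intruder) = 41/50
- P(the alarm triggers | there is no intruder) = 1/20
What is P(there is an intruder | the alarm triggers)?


Using Bayes' theorem:
P(A|B) = P(B|A)·P(A) / P(B)

P(the alarm triggers) = 41/50 × 1/100 + 1/20 × 99/100
= 41/5000 + 99/2000 = 577/10000

P(there is an intruder|the alarm triggers) = (41/5000) / (577/10000) = 82/577

P(there is an intruder|the alarm triggers) = 82/577 ≈ 14.21%


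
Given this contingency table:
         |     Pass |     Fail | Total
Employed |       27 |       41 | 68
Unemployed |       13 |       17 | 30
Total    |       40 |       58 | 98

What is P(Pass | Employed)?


P(Pass | Employed) = 27/(27+41) = 27/68

P(Pass|Employed) = 27/68 ≈ 39.71%


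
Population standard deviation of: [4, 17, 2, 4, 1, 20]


Mean = 48/6 = 8
  (4-8)²=16
  (17-8)²=81
  (2-8)²=36
  (4-8)²=16
  (1-8)²=49
  (20-8)²=144
Σ(x-μ)² = 342
σ² = 342/6 = 57

σ = √(57) ≈ 7.5498


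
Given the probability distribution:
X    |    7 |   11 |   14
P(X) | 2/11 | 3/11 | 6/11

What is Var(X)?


E[X] = 131/11
E[X²] = 1637/11
Var(X) = E[X²] - (E[X])² = 1637/11 - 17161/121 = 846/121

Var(X) = 846/121 ≈ 6.9917


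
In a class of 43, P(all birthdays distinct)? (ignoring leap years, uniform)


P(all different) = Π(365-i)/365 for i=0..42
= (365/365)×(364/365)×...×(323/365)
= 0.076077

P ≈ 0.0761 ≈ 7.61%


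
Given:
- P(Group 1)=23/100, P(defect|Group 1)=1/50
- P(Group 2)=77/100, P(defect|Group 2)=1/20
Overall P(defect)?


P(B) = Σ P(B|Aᵢ)×P(Aᵢ)
  1/50×23/100 = 23/5000
  1/20×77/100 = 77/2000
Sum = 431/10000

P(defect) = 431/10000 ≈ 4.31%


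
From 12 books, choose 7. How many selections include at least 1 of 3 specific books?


Complement: C(12,7) - C(9,7) = 792 - 36 = 756

756


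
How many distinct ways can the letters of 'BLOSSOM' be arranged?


Letters: 7, freq: {'B': 1, 'L': 1, 'O': 2, 'S': 2, 'M': 1}
7!/(1!×1!×2!×2!×1!) = 5040/4 = 1260

1260


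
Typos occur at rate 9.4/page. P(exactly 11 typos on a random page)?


Poisson(λ=9.4): P(X=11) = e^(-λ)×λ^k/k!
= e^(-9.4) × 9.4^11 / 11!
≈ 8.272406556e-05 × 50629820724.9 / 39916800 ≈ 0.104926

P(X=11) ≈ 0.104926 ≈ 10.49%


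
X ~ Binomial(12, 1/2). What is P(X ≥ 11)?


P(X ≥ 11) = Σ P(X=i) for i=11..12
P(X=11) = 3/1024
P(X=12) = 1/4096
Sum = 13/4096

P(X ≥ 11) = 13/4096 ≈ 0.32%


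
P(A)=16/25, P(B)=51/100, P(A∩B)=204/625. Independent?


P(A)×P(B) = 204/625
P(A∩B) = 204/625
Equal ✓ → Independent

Yes, independent


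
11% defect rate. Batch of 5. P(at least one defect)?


P(all good) = (89/100)^5 = 5584059449/10000000000
P(≥1 defect) = 4415940551/10000000000

P = 4415940551/10000000000 ≈ 44.16%


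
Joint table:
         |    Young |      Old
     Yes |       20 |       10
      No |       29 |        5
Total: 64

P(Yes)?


P(Yes) = (20+10)/64 = 30/64 = 15/32

P(Yes) = 15/32 ≈ 46.88%


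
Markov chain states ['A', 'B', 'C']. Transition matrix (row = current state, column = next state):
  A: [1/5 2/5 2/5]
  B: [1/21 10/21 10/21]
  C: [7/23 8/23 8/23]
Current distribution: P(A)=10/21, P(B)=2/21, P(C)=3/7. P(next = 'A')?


P(next=A) = Σᵢ P(now=i)×P(i→A)
= 10/21×1/5 + 2/21×1/21 + 3/7×7/23
= 2/21 + 2/441 + 3/23 = 2335/10143

P = 2335/10143 ≈ 0.2302


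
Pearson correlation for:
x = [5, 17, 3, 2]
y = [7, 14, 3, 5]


n=4, Σx=27, Σy=29, Σxy=292, Σx²=327, Σy²=279
r = (4×292 - 27×29)/√((4×327 - 27²)(4×279 - 29²))
= 385/√(579×275) = 385/√159225 ≈ 385/399.0301 ≈ 0.9648

r ≈ 0.9648


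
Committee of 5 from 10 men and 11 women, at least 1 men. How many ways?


Count by #men:
  1M,4W: C(10,1)×C(11,4)=3300
  2M,3W: C(10,2)×C(11,3)=7425
  3M,2W: C(10,3)×C(11,2)=6600
  4M,1W: C(10,4)×C(11,1)=2310
  5M,0W: C(10,5)×C(11,0)=252
Total = 19887

19887


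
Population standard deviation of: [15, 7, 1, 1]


Mean = 24/4 = 6
  (15-6)²=81
  (7-6)²=1
  (1-6)²=25
  (1-6)²=25
Σ(x-μ)² = 132
σ² = 132/4 = 33

σ = √(33) ≈ 5.7446


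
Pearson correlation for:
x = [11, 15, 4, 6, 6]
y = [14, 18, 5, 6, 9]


n=5, Σx=42, Σy=52, Σxy=534, Σx²=434, Σy²=662
r = (5×534 - 42×52)/√((5×434 - 42²)(5×662 - 52²))
= 486/√(406×606) = 486/√246036 ≈ 486/496.0202 ≈ 0.9798

r ≈ 0.9798


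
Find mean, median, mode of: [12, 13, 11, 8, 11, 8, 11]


Sorted: [8, 8, 11, 11, 11, 12, 13]
Mean = 74/7
Median = 11
Freq: {12: 1, 13: 1, 11: 3, 8: 2}
Mode: [11]

Mean=74/7, Median=11, Mode=11


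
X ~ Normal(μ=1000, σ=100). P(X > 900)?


z = (900-1000)/100 = -1.0
P(X > 900) = 1 - P(Z ≤ -1.0) = 1 - 0.1587 = 0.8413

P(X > 900) ≈ 0.8413


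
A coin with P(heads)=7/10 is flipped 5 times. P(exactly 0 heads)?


Binomial: P(X=0) = C(5,0)×p^0×(1-p)^5
= 1 × 1 × 243/100000 = 243/100000

P(X=0) = 243/100000 ≈ 0.24%


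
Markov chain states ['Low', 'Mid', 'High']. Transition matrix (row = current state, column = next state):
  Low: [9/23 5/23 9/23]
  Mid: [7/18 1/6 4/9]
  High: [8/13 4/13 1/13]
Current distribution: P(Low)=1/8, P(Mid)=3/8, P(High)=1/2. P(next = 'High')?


P(next=High) = Σᵢ P(now=i)×P(i→High)
= 1/8×9/23 + 3/8×4/9 + 1/2×1/13
= 9/184 + 1/6 + 1/26 = 1823/7176

P = 1823/7176 ≈ 0.2540


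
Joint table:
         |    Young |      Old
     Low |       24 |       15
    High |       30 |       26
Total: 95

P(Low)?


P(Low) = (24+15)/95 = 39/95

P(Low) = 39/95 ≈ 41.05%


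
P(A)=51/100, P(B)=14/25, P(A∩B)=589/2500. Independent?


P(A)×P(B) = 357/1250
P(A∩B) = 589/2500
Not equal → NOT independent

No, not independent


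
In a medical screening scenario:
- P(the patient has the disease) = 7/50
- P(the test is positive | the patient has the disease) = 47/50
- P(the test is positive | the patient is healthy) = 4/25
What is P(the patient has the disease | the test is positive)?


Using Bayes' theorem:
P(A|B) = P(B|A)·P(A) / P(B)

P(the test is positive) = 47/50 × 7/50 + 4/25 × 43/50
= 329/2500 + 86/625 = 673/2500

P(the patient has the disease|the test is positive) = (329/2500) / (673/2500) = 329/673

P(the patient has the disease|the test is positive) = 329/673 ≈ 48.89%


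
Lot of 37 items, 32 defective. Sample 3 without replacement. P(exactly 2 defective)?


Hypergeometric: C(32,2)×C(5,1)/C(37,3)
= 496×5/7770 = 248/777

P(X=2) = 248/777 ≈ 31.92%


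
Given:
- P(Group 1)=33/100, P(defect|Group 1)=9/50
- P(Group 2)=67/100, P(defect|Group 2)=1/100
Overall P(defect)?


P(B) = Σ P(B|Aᵢ)×P(Aᵢ)
  9/50×33/100 = 297/5000
  1/100×67/100 = 67/10000
Sum = 661/10000

P(defect) = 661/10000 ≈ 6.61%


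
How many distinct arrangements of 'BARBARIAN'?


Letters: 9, freq: {'B': 2, 'A': 3, 'R': 2, 'I': 1, 'N': 1}
9!/(2!×3!×2!×1!×1!) = 362880/24 = 15120

15120


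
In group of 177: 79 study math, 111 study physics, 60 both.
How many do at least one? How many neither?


|A∪B| = 79+111-60 = 130
Neither = 177-130 = 47

At least one: 130; Neither: 47


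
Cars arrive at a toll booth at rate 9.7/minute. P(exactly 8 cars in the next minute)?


Poisson(λ=9.7): P(X=8) = e^(-λ)×λ^k/k!
= e^(-9.7) × 9.7^8 / 8!
≈ 6.128349505e-05 × 78374335.9438 / 40320 ≈ 0.119123

P(X=8) ≈ 0.119123 ≈ 11.91%


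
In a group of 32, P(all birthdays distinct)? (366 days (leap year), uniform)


P(all different) = Π(366-i)/366 for i=0..31
= (366/366)×(365/366)×...×(335/366)
= 0.247626

P ≈ 0.2476 ≈ 24.76%


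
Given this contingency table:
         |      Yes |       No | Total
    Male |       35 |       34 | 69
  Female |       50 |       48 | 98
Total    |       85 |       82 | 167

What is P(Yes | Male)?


P(Yes | Male) = 35/(35+34) = 35/69

P(Yes|Male) = 35/69 ≈ 50.72%


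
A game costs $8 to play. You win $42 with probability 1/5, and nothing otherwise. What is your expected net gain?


E[gain] = (42-8)×1/5 + (-8)×4/5
= 34/5 - 32/5 = 2/5

Expected net gain = $2/5 ≈ $0.40


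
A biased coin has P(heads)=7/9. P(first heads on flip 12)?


Geometric: P(X=12) = (1-p)^(k-1)×p = (2/9)^11×7/9 = 14336/282429536481

P(X=12) = 14336/282429536481 ≈ 0.00%


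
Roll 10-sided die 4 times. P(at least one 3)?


P(no 3)^4 = (9/10)^4 = 6561/10000
P(≥1) = 1 - 6561/10000 = 3439/10000

P = 3439/10000 ≈ 34.39%


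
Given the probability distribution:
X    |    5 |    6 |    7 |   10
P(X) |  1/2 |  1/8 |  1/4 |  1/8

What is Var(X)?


E[X] = 25/4
E[X²] = 167/4
Var(X) = E[X²] - (E[X])² = 167/4 - 625/16 = 43/16

Var(X) = 43/16 ≈ 2.6875


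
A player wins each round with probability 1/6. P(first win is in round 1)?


Geometric: P(X=1) = (1-p)^(k-1)×p = (5/6)^0×1/6 = 1/6

P(X=1) = 1/6 ≈ 16.67%


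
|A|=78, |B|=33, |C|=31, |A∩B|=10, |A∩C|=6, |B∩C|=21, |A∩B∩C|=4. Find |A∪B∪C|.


|A∪B∪C| = 78+33+31-10-6-21+4 = 109

|A∪B∪C| = 109


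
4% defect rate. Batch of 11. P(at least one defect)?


P(all good) = (24/25)^11 = 1521681143169024/2384185791015625
P(≥1 defect) = 862504647846601/2384185791015625

P = 862504647846601/2384185791015625 ≈ 36.18%


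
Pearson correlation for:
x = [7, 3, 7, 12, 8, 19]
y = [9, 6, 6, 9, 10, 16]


n=6, Σx=56, Σy=56, Σxy=615, Σx²=676, Σy²=590
r = (6×615 - 56×56)/√((6×676 - 56²)(6×590 - 56²))
= 554/√(920×404) = 554/√371680 ≈ 554/609.6556 ≈ 0.9087

r ≈ 0.9087


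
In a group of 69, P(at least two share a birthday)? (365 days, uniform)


P(all different) = Π(365-i)/365 for i=0..68
= 0.001036
P(match) = 1 - 0.001036 = 0.998964

P ≈ 0.9990 ≈ 99.90%


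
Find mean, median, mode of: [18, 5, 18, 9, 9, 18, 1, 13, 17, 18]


Sorted: [1, 5, 9, 9, 13, 17, 18, 18, 18, 18]
Mean = 126/10 = 63/5
Median = 15
Freq: {18: 4, 5: 1, 9: 2, 1: 1, 13: 1, 17: 1}
Mode: [18]

Mean=63/5, Median=15, Mode=18


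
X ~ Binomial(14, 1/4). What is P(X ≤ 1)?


P(X ≤ 1) = Σ P(X=i) for i=0..1
P(X=0) = 4782969/268435456
P(X=1) = 11160261/134217728
Sum = 27103491/268435456

P(X ≤ 1) = 27103491/268435456 ≈ 10.10%


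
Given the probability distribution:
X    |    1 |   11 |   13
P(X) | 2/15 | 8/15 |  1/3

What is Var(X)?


E[X] = 31/3
E[X²] = 121
Var(X) = E[X²] - (E[X])² = 121 - 961/9 = 128/9

Var(X) = 128/9 ≈ 14.2222


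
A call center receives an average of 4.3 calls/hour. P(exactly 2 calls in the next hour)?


Poisson(λ=4.3): P(X=2) = e^(-λ)×λ^k/k!
= e^(-4.3) × 4.3^2 / 2!
≈ 0.01356855901 × 18.49 / 2 ≈ 0.125441

P(X=2) ≈ 0.125441 ≈ 12.54%


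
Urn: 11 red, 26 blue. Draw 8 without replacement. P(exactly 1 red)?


Hypergeometric: C(11,1)×C(26,7)/C(37,8)
= 11×657800/38608020 = 32890/175491

P(X=1) = 32890/175491 ≈ 18.74%


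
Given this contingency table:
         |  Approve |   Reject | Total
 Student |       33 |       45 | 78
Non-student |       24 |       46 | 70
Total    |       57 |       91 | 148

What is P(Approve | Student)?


P(Approve | Student) = 33/(33+45) = 33/78 = 11/26

P(Approve|Student) = 11/26 ≈ 42.31%


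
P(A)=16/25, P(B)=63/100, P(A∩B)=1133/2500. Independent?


P(A)×P(B) = 252/625
P(A∩B) = 1133/2500
Not equal → NOT independent

No, not independent


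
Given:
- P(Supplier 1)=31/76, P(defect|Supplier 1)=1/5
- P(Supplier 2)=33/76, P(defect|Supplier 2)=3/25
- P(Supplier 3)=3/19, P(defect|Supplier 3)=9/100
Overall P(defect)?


P(B) = Σ P(B|Aᵢ)×P(Aᵢ)
  1/5×31/76 = 31/380
  3/25×33/76 = 99/1900
  9/100×3/19 = 27/1900
Sum = 281/1900

P(defect) = 281/1900 ≈ 14.79%


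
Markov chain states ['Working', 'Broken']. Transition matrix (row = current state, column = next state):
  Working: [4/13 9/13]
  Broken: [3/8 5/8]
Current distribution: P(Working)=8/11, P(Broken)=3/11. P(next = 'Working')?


P(next=Working) = Σᵢ P(now=i)×P(i→Working)
= 8/11×4/13 + 3/11×3/8
= 32/143 + 9/88 = 373/1144

P = 373/1144 ≈ 0.3260


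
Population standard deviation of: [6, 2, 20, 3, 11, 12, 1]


Mean = 55/7
  (6-55/7)²=169/49
  (2-55/7)²=1681/49
  (20-55/7)²=7225/49
  (3-55/7)²=1156/49
  (11-55/7)²=484/49
  (12-55/7)²=841/49
  (1-55/7)²=2304/49
Σ(x-μ)² = 1980/7
σ² = (1980/7)/7 = 1980/49

σ = √(1980/49) ≈ 6.3567


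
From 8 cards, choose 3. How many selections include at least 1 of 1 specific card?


Complement: C(8,3) - C(7,3) = 56 - 35 = 21

21


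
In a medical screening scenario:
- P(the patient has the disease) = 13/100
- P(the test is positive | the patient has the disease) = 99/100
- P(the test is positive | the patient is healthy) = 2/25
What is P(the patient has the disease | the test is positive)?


Using Bayes' theorem:
P(A|B) = P(B|A)·P(A) / P(B)

P(the test is positive) = 99/100 × 13/100 + 2/25 × 87/100
= 1287/10000 + 87/1250 = 1983/10000

P(the patient has the disease|the test is positive) = (1287/10000) / (1983/10000) = 429/661

P(the patient has the disease|the test is positive) = 429/661 ≈ 64.90%


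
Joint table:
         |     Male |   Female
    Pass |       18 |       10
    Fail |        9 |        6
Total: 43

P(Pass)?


P(Pass) = (18+10)/43 = 28/43

P(Pass) = 28/43 ≈ 65.12%


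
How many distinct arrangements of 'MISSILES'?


Letters: 8, freq: {'M': 1, 'I': 2, 'S': 3, 'L': 1, 'E': 1}
8!/(1!×2!×3!×1!×1!) = 40320/12 = 3360

3360


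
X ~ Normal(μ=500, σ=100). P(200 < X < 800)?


z₁=(200-500)/100=-3.0, z₂=(800-500)/100=3.0
P = Φ(3.0) - Φ(-3.0) = 0.998650 - 0.001350 = 0.997300 ≈ 0.9973

P(200 < X < 800) ≈ 0.9973


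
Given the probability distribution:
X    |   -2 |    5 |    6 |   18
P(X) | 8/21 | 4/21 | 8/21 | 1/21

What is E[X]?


E[X] = Σ x·P(X=x)
= (-2)×(8/21) + (5)×(4/21) + (6)×(8/21) + (18)×(1/21)
= 10/3

E[X] = 10/3


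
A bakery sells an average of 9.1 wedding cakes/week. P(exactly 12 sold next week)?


Poisson(λ=9.1): P(X=12) = e^(-λ)×λ^k/k!
= e^(-9.1) × 9.1^12 / 12!
≈ 0.0001116658085 × 322475487414 / 479001600 ≈ 0.075176

P(X=12) ≈ 0.075176 ≈ 7.52%


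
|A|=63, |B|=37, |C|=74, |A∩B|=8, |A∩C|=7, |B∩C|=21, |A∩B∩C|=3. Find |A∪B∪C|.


|A∪B∪C| = 63+37+74-8-7-21+3 = 141

|A∪B∪C| = 141


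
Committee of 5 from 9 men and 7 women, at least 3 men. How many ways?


Count by #men:
  3M,2W: C(9,3)×C(7,2)=1764
  4M,1W: C(9,4)×C(7,1)=882
  5M,0W: C(9,5)×C(7,0)=126
Total = 2772

2772


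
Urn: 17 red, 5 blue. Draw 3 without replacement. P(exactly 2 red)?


Hypergeometric: C(17,2)×C(5,1)/C(22,3)
= 136×5/1540 = 34/77

P(X=2) = 34/77 ≈ 44.16%


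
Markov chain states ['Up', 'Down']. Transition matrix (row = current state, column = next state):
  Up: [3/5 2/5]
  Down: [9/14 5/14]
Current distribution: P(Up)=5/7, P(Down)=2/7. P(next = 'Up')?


P(next=Up) = Σᵢ P(now=i)×P(i→Up)
= 5/7×3/5 + 2/7×9/14
= 3/7 + 9/49 = 30/49

P = 30/49 ≈ 0.6122


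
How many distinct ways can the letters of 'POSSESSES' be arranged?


Letters: 9, freq: {'P': 1, 'O': 1, 'S': 5, 'E': 2}
9!/(1!×1!×5!×2!) = 362880/240 = 1512

1512


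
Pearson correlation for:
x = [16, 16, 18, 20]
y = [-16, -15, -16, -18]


n=4, Σx=70, Σy=-65, Σxy=-1144, Σx²=1236, Σy²=1061
r = (4×(-1144) - 70×(-65))/√((4×1236 - 70²)(4×1061 - (-65)²))
= -26/√(44×19) = -26/√836 ≈ -26/28.9137 ≈ -0.8992

r ≈ -0.8992


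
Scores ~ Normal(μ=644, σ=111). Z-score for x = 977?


z = (x - μ)/σ = (977 - 644)/111 = 3.0

z = 3.0


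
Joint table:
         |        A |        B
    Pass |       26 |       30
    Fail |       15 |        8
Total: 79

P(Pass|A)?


P(Pass|A) = 26/(26+15) = 26/41

P = 26/41 ≈ 63.41%


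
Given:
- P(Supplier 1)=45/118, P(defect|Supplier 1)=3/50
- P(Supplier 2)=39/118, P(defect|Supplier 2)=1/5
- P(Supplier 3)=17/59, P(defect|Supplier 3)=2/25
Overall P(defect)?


P(B) = Σ P(B|Aᵢ)×P(Aᵢ)
  3/50×45/118 = 27/1180
  1/5×39/118 = 39/590
  2/25×17/59 = 34/1475
Sum = 661/5900

P(defect) = 661/5900 ≈ 11.20%


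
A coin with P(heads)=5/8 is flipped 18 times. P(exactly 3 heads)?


Binomial: P(X=3) = C(18,3)×p^3×(1-p)^15
= 816 × 125/512 × 14348907/35184372088832 = 91474282125/1125899906842624

P(X=3) = 91474282125/1125899906842624 ≈ 0.01%


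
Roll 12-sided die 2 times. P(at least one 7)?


P(no 7)^2 = (11/12)^2 = 121/144
P(≥1) = 1 - 121/144 = 23/144

P = 23/144 ≈ 15.97%


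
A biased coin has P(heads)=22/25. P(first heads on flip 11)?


Geometric: P(X=11) = (1-p)^(k-1)×p = (3/25)^10×22/25 = 1299078/2384185791015625

P(X=11) = 1299078/2384185791015625 ≈ 0.00%


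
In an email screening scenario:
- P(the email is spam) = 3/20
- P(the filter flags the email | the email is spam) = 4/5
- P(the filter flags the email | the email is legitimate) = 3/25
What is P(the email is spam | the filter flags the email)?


Using Bayes' theorem:
P(A|B) = P(B|A)·P(A) / P(B)

P(the filter flags the email) = 4/5 × 3/20 + 3/25 × 17/20
= 3/25 + 51/500 = 111/500

P(the email is spam|the filter flags the email) = (3/25) / (111/500) = 20/37

P(the email is spam|the filter flags the email) = 20/37 ≈ 54.05%


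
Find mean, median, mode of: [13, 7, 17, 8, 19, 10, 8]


Sorted: [7, 8, 8, 10, 13, 17, 19]
Mean = 82/7
Median = 10
Freq: {13: 1, 7: 1, 17: 1, 8: 2, 19: 1, 10: 1}
Mode: [8]

Mean=82/7, Median=10, Mode=8


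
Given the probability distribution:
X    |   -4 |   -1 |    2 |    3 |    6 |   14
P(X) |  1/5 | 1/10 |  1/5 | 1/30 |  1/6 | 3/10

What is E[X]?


E[X] = Σ x·P(X=x)
= (-4)×(1/5) + (-1)×(1/10) + (2)×(1/5) + (3)×(1/30) + (6)×(1/6) + (14)×(3/10)
= 24/5

E[X] = 24/5


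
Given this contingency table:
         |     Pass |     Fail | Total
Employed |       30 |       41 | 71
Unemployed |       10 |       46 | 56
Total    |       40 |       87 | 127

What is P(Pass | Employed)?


P(Pass | Employed) = 30/(30+41) = 30/71

P(Pass|Employed) = 30/71 ≈ 42.25%


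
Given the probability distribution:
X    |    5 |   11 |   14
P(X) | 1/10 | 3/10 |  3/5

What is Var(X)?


E[X] = 61/5
E[X²] = 782/5
Var(X) = E[X²] - (E[X])² = 782/5 - 3721/25 = 189/25

Var(X) = 189/25 ≈ 7.5600


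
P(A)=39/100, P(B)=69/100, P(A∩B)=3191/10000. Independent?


P(A)×P(B) = 2691/10000
P(A∩B) = 3191/10000
Not equal → NOT independent

No, not independent


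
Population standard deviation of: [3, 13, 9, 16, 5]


Mean = 46/5
  (3-46/5)²=961/25
  (13-46/5)²=361/25
  (9-46/5)²=1/25
  (16-46/5)²=1156/25
  (5-46/5)²=441/25
Σ(x-μ)² = 584/5
σ² = (584/5)/5 = 584/25

σ = √(584/25) ≈ 4.8332


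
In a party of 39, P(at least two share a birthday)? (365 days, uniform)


P(all different) = Π(365-i)/365 for i=0..38
= 0.121780
P(match) = 1 - 0.121780 = 0.878220

P ≈ 0.8782 ≈ 87.82%


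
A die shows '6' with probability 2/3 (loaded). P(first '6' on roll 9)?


Geometric: P(X=9) = (1-p)^(k-1)×p = (1/3)^8×2/3 = 2/19683

P(X=9) = 2/19683 ≈ 0.01%


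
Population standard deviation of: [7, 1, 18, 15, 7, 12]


Mean = 60/6 = 10
  (7-10)²=9
  (1-10)²=81
  (18-10)²=64
  (15-10)²=25
  (7-10)²=9
  (12-10)²=4
Σ(x-μ)² = 192
σ² = 192/6 = 32

σ = √(32) ≈ 5.6569


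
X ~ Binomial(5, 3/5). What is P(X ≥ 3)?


P(X ≥ 3) = Σ P(X=i) for i=3..5
P(X=3) = 216/625
P(X=4) = 162/625
P(X=5) = 243/3125
Sum = 2133/3125

P(X ≥ 3) = 2133/3125 ≈ 68.26%


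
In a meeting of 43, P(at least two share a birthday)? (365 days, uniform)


P(all different) = Π(365-i)/365 for i=0..42
= 0.076077
P(match) = 1 - 0.076077 = 0.923923

P ≈ 0.9239 ≈ 92.39%


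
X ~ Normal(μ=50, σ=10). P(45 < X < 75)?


z₁=(45-50)/10=-0.5, z₂=(75-50)/10=2.5
P = Φ(2.5) - Φ(-0.5) = 0.993790 - 0.308538 = 0.685252 ≈ 0.6853

P(45 < X < 75) ≈ 0.6853


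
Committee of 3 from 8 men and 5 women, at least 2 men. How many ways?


Count by #men:
  2M,1W: C(8,2)×C(5,1)=140
  3M,0W: C(8,3)×C(5,0)=56
Total = 196

196


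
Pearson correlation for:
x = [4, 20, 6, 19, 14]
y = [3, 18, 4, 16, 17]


n=5, Σx=63, Σy=58, Σxy=938, Σx²=1009, Σy²=894
r = (5×938 - 63×58)/√((5×1009 - 63²)(5×894 - 58²))
= 1036/√(1076×1106) = 1036/√1190056 ≈ 1036/1090.8969 ≈ 0.9497

r ≈ 0.9497


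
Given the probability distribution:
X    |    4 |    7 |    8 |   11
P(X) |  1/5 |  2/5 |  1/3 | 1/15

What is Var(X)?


E[X] = 7
E[X²] = 261/5
Var(X) = E[X²] - (E[X])² = 261/5 - 49 = 16/5

Var(X) = 16/5 ≈ 3.2000


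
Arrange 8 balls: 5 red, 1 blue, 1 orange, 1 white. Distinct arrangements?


8!/(5!×1!×1!×1!) = 336

336


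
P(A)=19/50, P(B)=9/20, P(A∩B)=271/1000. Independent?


P(A)×P(B) = 171/1000
P(A∩B) = 271/1000
Not equal → NOT independent

No, not independent


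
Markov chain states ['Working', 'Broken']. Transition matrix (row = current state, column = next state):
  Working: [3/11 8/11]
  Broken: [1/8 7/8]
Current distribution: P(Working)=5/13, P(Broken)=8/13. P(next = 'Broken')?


P(next=Broken) = Σᵢ P(now=i)×P(i→Broken)
= 5/13×8/11 + 8/13×7/8
= 40/143 + 7/13 = 9/11

P = 9/11 ≈ 0.8182


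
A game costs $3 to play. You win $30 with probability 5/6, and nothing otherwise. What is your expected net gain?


E[gain] = (30-3)×5/6 + (-3)×1/6
= 45/2 - 1/2 = 22

Expected net gain = $22 ≈ $22.00


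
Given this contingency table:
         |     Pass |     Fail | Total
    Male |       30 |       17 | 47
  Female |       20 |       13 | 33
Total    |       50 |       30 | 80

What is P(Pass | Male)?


P(Pass | Male) = 30/(30+17) = 30/47

P(Pass|Male) = 30/47 ≈ 63.83%


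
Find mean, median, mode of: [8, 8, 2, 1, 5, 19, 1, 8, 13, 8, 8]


Sorted: [1, 1, 2, 5, 8, 8, 8, 8, 8, 13, 19]
Mean = 81/11
Median = 8
Freq: {8: 5, 2: 1, 1: 2, 5: 1, 19: 1, 13: 1}
Mode: [8]

Mean=81/11, Median=8, Mode=8


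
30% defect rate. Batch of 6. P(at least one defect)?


P(all good) = (7/10)^6 = 117649/1000000
P(≥1 defect) = 882351/1000000

P = 882351/1000000 ≈ 88.24%


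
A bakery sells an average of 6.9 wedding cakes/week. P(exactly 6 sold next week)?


Poisson(λ=6.9): P(X=6) = e^(-λ)×λ^k/k!
= e^(-6.9) × 6.9^6 / 6!
≈ 0.001007785429 × 107918.163081 / 720 ≈ 0.151053

P(X=6) ≈ 0.151053 ≈ 15.11%


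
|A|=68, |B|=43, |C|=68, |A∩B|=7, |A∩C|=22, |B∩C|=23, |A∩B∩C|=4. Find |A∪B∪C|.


|A∪B∪C| = 68+43+68-7-22-23+4 = 131

|A∪B∪C| = 131


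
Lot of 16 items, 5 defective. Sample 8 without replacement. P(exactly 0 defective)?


Hypergeometric: C(5,0)×C(11,8)/C(16,8)
= 1×165/12870 = 1/78

P(X=0) = 1/78 ≈ 1.28%


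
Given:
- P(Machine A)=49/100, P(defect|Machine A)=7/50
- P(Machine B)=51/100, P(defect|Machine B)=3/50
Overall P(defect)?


P(B) = Σ P(B|Aᵢ)×P(Aᵢ)
  7/50×49/100 = 343/5000
  3/50×51/100 = 153/5000
Sum = 62/625

P(defect) = 62/625 ≈ 9.92%


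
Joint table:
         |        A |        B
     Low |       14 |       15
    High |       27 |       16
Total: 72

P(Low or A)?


P(Low∨A) = P(Low) + P(A) - P(Low∧A)
= (29 + 41 - 14)/72 = 56/72 = 7/9

P = 7/9 ≈ 77.78%


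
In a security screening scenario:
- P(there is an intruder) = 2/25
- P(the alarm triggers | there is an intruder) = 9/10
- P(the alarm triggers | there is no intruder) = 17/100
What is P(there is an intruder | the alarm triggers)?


Using Bayes' theorem:
P(A|B) = P(B|A)·P(A) / P(B)

P(the alarm triggers) = 9/10 × 2/25 + 17/100 × 23/25
= 9/125 + 391/2500 = 571/2500

P(there is an intruder|the alarm triggers) = (9/125) / (571/2500) = 180/571

P(there is an intruder|the alarm triggers) = 180/571 ≈ 31.52%


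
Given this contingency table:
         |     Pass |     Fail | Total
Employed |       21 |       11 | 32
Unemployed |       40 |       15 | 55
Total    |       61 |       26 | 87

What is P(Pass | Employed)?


P(Pass | Employed) = 21/(21+11) = 21/32

P(Pass|Employed) = 21/32 ≈ 65.62%


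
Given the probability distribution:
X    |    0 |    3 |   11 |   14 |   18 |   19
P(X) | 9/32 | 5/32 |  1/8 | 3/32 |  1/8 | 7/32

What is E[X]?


E[X] = Σ x·P(X=x)
= (0)×(9/32) + (3)×(5/32) + (11)×(1/8) + (14)×(3/32) + (18)×(1/8) + (19)×(7/32)
= 153/16

E[X] = 153/16


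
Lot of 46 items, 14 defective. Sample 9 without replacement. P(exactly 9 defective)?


Hypergeometric: C(14,9)×C(32,0)/C(46,9)
= 2002×1/1101716330 = 7/3852155

P(X=9) = 7/3852155 ≈ 0.00%


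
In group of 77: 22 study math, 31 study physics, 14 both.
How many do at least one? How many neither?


|A∪B| = 22+31-14 = 39
Neither = 77-39 = 38

At least one: 39; Neither: 38


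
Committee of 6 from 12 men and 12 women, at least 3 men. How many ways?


Count by #men:
  3M,3W: C(12,3)×C(12,3)=48400
  4M,2W: C(12,4)×C(12,2)=32670
  5M,1W: C(12,5)×C(12,1)=9504
  6M,0W: C(12,6)×C(12,0)=924
Total = 91498

91498


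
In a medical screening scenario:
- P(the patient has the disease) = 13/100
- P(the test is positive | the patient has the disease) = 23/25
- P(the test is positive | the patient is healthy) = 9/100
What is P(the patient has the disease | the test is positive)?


Using Bayes' theorem:
P(A|B) = P(B|A)·P(A) / P(B)

P(the test is positive) = 23/25 × 13/100 + 9/100 × 87/100
= 299/2500 + 783/10000 = 1979/10000

P(the patient has the disease|the test is positive) = (299/2500) / (1979/10000) = 1196/1979

P(the patient has the disease|the test is positive) = 1196/1979 ≈ 60.43%


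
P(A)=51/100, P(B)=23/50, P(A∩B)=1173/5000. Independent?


P(A)×P(B) = 1173/5000
P(A∩B) = 1173/5000
Equal ✓ → Independent

Yes, independent


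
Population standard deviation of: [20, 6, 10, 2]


Mean = 38/4 = 19/2
  (20-19/2)²=441/4
  (6-19/2)²=49/4
  (10-19/2)²=1/4
  (2-19/2)²=225/4
Σ(x-μ)² = 179
σ² = 179/4

σ = √(179/4) ≈ 6.6895


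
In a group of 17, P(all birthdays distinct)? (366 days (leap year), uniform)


P(all different) = Π(366-i)/366 for i=0..16
= (366/366)×(365/366)×...×(350/366)
= 0.685712

P ≈ 0.6857 ≈ 68.57%


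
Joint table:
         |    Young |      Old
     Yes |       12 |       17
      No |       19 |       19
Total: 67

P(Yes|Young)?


P(Yes|Young) = 12/(12+19) = 12/31

P = 12/31 ≈ 38.71%


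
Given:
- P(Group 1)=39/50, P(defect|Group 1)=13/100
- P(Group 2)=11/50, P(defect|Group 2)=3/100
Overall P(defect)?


P(B) = Σ P(B|Aᵢ)×P(Aᵢ)
  13/100×39/50 = 507/5000
  3/100×11/50 = 33/5000
Sum = 27/250

P(defect) = 27/250 ≈ 10.80%


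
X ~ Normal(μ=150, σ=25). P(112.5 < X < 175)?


z₁=(112.5-150)/25=-1.5, z₂=(175-150)/25=1.0
P = Φ(1.0) - Φ(-1.5) = 0.841345 - 0.066807 = 0.774538 ≈ 0.7745

P(112.5 < X < 175) ≈ 0.7745


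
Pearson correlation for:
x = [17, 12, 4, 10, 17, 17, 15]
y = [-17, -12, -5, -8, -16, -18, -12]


n=7, Σx=92, Σy=-88, Σxy=-1291, Σx²=1352, Σy²=1246
r = (7×(-1291) - 92×(-88))/√((7×1352 - 92²)(7×1246 - (-88)²))
= -941/√(1000×978) = -941/√978000 ≈ -941/988.9388 ≈ -0.9515

r ≈ -0.9515


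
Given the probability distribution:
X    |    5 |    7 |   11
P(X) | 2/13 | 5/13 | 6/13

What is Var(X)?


E[X] = 111/13
E[X²] = 1021/13
Var(X) = E[X²] - (E[X])² = 1021/13 - 12321/169 = 952/169

Var(X) = 952/169 ≈ 5.6331


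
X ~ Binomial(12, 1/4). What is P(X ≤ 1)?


P(X ≤ 1) = Σ P(X=i) for i=0..1
P(X=0) = 531441/16777216
P(X=1) = 531441/4194304
Sum = 2657205/16777216

P(X ≤ 1) = 2657205/16777216 ≈ 15.84%


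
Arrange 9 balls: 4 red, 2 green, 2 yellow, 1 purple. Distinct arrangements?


9!/(4!×2!×2!×1!) = 3780

3780


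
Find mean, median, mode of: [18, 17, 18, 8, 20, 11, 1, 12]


Sorted: [1, 8, 11, 12, 17, 18, 18, 20]
Mean = 105/8
Median = 29/2
Freq: {18: 2, 17: 1, 8: 1, 20: 1, 11: 1, 1: 1, 12: 1}
Mode: [18]

Mean=105/8, Median=29/2, Mode=18


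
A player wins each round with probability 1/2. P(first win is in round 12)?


Geometric: P(X=12) = (1-p)^(k-1)×p = (1/2)^11×1/2 = 1/4096

P(X=12) = 1/4096 ≈ 0.02%


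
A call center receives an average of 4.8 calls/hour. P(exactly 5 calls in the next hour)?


Poisson(λ=4.8): P(X=5) = e^(-λ)×λ^k/k!
= e^(-4.8) × 4.8^5 / 5!
≈ 0.008229747049 × 2548.03968 / 120 ≈ 0.174748

P(X=5) ≈ 0.174748 ≈ 17.47%


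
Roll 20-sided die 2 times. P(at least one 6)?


P(no 6)^2 = (19/20)^2 = 361/400
P(≥1) = 1 - 361/400 = 39/400

P = 39/400 ≈ 9.75%


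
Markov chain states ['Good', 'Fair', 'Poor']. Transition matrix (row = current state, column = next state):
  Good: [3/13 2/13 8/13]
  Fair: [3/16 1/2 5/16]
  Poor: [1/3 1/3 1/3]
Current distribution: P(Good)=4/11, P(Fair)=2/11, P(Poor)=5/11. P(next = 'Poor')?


P(next=Poor) = Σᵢ P(now=i)×P(i→Poor)
= 4/11×8/13 + 2/11×5/16 + 5/11×1/3
= 32/143 + 5/88 + 5/33 = 1483/3432

P = 1483/3432 ≈ 0.4321


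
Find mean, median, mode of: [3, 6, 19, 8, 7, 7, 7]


Sorted: [3, 6, 7, 7, 7, 8, 19]
Mean = 57/7
Median = 7
Freq: {3: 1, 6: 1, 19: 1, 8: 1, 7: 3}
Mode: [7]

Mean=57/7, Median=7, Mode=7


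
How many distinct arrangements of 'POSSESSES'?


Letters: 9, freq: {'P': 1, 'O': 1, 'S': 5, 'E': 2}
9!/(1!×1!×5!×2!) = 362880/240 = 1512

1512


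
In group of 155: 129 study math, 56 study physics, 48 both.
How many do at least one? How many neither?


|A∪B| = 129+56-48 = 137
Neither = 155-137 = 18

At least one: 137; Neither: 18


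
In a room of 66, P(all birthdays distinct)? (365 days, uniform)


P(all different) = Π(365-i)/365 for i=0..65
= (365/365)×(364/365)×...×(300/365)
= 0.001904

P ≈ 0.0019 ≈ 0.19%


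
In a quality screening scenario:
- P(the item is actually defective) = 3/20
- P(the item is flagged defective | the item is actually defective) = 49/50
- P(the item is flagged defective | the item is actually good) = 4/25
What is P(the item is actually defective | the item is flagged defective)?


Using Bayes' theorem:
P(A|B) = P(B|A)·P(A) / P(B)

P(the item is flagged defective) = 49/50 × 3/20 + 4/25 × 17/20
= 147/1000 + 17/125 = 283/1000

P(the item is actually defective|the item is flagged defective) = (147/1000) / (283/1000) = 147/283

P(the item is actually defective|the item is flagged defective) = 147/283 ≈ 51.94%


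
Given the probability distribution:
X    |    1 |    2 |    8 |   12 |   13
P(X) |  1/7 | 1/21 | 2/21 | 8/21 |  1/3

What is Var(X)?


E[X] = 208/21
E[X²] = 2470/21
Var(X) = E[X²] - (E[X])² = 2470/21 - 43264/441 = 8606/441

Var(X) = 8606/441 ≈ 19.5147


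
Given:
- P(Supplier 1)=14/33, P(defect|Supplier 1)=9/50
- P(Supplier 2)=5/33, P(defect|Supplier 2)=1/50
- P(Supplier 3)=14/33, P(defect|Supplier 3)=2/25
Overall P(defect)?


P(B) = Σ P(B|Aᵢ)×P(Aᵢ)
  9/50×14/33 = 21/275
  1/50×5/33 = 1/330
  2/25×14/33 = 28/825
Sum = 17/150

P(defect) = 17/150 ≈ 11.33%


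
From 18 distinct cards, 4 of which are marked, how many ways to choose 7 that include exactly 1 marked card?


Choose 1 of the 4 marked cards and 6 of the other 14 cards:
C(4,1)×C(14,6) = 4×3003 = 12012

12012


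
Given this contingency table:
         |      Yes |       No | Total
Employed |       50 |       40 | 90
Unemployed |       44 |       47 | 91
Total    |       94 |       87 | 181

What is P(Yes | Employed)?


P(Yes | Employed) = 50/(50+40) = 50/90 = 5/9

P(Yes|Employed) = 5/9 ≈ 55.56%


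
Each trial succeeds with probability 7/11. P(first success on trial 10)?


Geometric: P(X=10) = (1-p)^(k-1)×p = (4/11)^9×7/11 = 1835008/25937424601

P(X=10) = 1835008/25937424601 ≈ 0.01%


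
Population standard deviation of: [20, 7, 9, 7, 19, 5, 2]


Mean = 69/7
  (20-69/7)²=5041/49
  (7-69/7)²=400/49
  (9-69/7)²=36/49
  (7-69/7)²=400/49
  (19-69/7)²=4096/49
  (5-69/7)²=1156/49
  (2-69/7)²=3025/49
Σ(x-μ)² = 2022/7
σ² = (2022/7)/7 = 2022/49

σ = √(2022/49) ≈ 6.4238


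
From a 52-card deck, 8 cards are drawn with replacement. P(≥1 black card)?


P(not a black card) = 26/52 = 1/2
P(none in 8 draws) = (1/2)^8 = 1/256
P(≥1 black card) = 1 - 1/256 = 255/256

P = 255/256 ≈ 99.61%


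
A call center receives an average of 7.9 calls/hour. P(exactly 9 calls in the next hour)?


Poisson(λ=7.9): P(X=9) = e^(-λ)×λ^k/k!
= e^(-7.9) × 7.9^9 / 9!
≈ 0.0003707435405 × 119851595.983 / 362880 ≈ 0.122449

P(X=9) ≈ 0.122449 ≈ 12.24%


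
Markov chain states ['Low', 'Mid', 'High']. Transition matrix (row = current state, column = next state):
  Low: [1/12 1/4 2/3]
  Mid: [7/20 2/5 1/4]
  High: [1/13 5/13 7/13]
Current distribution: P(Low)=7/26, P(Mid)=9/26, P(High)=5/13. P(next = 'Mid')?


P(next=Mid) = Σᵢ P(now=i)×P(i→Mid)
= 7/26×1/4 + 9/26×2/5 + 5/13×5/13
= 7/104 + 9/65 + 25/169 = 2391/6760

P = 2391/6760 ≈ 0.3537


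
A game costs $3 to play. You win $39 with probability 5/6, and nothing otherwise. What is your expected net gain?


E[gain] = (39-3)×5/6 + (-3)×1/6
= 30 - 1/2 = 59/2

Expected net gain = $59/2 ≈ $29.50


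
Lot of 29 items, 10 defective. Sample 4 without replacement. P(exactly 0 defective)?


Hypergeometric: C(10,0)×C(19,4)/C(29,4)
= 1×3876/23751 = 1292/7917

P(X=0) = 1292/7917 ≈ 16.32%


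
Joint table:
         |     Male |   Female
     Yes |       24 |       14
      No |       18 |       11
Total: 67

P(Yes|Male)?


P(Yes|Male) = 24/(24+18) = 24/42 = 4/7

P = 4/7 ≈ 57.14%


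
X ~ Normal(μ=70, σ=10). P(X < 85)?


z = (85-70)/10 = 1.5
P(Z < 1.5) = 0.9332

P(X < 85) ≈ 0.9332


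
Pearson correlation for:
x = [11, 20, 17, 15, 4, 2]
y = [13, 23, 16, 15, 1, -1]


n=6, Σx=69, Σy=67, Σxy=1102, Σx²=1055, Σy²=1181
r = (6×1102 - 69×67)/√((6×1055 - 69²)(6×1181 - 67²))
= 1989/√(1569×2597) = 1989/√4074693 ≈ 1989/2018.5869 ≈ 0.9853

r ≈ 0.9853


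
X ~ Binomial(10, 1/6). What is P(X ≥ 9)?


P(X ≥ 9) = Σ P(X=i) for i=9..10
P(X=9) = 25/30233088
P(X=10) = 1/60466176
Sum = 17/20155392

P(X ≥ 9) = 17/20155392 ≈ 0.00%


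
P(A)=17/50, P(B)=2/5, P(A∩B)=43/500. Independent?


P(A)×P(B) = 17/125
P(A∩B) = 43/500
Not equal → NOT independent

No, not independent


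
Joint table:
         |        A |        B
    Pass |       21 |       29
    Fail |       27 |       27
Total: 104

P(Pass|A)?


P(Pass|A) = 21/(21+27) = 21/48 = 7/16

P = 7/16 ≈ 43.75%


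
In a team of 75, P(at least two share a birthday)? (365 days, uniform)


P(all different) = Π(365-i)/365 for i=0..74
= 0.000280
P(match) = 1 - 0.000280 = 0.999720

P ≈ 0.9997 ≈ 99.97%


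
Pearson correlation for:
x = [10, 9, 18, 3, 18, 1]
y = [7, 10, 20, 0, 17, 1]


n=6, Σx=59, Σy=55, Σxy=827, Σx²=839, Σy²=839
r = (6×827 - 59×55)/√((6×839 - 59²)(6×839 - 55²))
= 1717/√(1553×2009) = 1717/√3119977 ≈ 1717/1766.3457 ≈ 0.9721

r ≈ 0.9721


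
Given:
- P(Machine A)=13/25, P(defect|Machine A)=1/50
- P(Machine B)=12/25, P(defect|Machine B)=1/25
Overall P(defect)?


P(B) = Σ P(B|Aᵢ)×P(Aᵢ)
  1/50×13/25 = 13/1250
  1/25×12/25 = 12/625
Sum = 37/1250

P(defect) = 37/1250 ≈ 2.96%
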